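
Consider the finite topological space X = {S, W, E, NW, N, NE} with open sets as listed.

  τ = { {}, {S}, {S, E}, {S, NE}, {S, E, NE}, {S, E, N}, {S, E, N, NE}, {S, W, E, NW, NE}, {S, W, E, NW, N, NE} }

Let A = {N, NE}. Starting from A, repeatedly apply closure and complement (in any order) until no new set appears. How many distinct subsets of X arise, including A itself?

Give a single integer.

6

X∖A={S, W, E, NW}, int(X∖A)={S, E}, hence cl(A)={W, NW, N, NE}
Orbit (k=closure, c=complement):
  1. A     = {N, NE}
  2. kA    = {W, NW, N, NE}
  3. cA    = {S, W, E, NW}
  4. ckA   = {S, E}
  5. kcA   = {S, W, E, NW, N, NE}
  6. ckcA  = {}
(closed under both — stop)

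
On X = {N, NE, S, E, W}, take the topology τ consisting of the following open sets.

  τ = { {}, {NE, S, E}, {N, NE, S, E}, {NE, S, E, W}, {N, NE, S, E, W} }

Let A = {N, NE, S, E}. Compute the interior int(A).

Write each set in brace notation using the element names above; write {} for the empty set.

U open, U⊆A: {}, {NE, S, E}, {N, NE, S, E}. int(A) = ⋃ = {N, NE, S, E}

{N, NE, S, E}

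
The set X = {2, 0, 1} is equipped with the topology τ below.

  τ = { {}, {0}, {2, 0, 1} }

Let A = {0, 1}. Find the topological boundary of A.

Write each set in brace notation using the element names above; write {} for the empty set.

interior: largest open inside A is {0} (from {}, {0})
cl via duality: int({2}) = {}, so X∖{} = {2, 0, 1}
cl∖int = {2, 1}

{2, 1}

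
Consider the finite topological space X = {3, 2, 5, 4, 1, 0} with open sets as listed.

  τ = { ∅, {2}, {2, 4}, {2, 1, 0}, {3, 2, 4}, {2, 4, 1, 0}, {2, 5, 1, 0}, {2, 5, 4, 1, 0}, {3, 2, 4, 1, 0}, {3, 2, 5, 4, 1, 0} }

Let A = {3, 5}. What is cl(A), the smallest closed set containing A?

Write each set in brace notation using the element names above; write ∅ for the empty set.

{3, 5}

closure: X∖int(X∖A) = X∖{2, 4, 1, 0} = {3, 5}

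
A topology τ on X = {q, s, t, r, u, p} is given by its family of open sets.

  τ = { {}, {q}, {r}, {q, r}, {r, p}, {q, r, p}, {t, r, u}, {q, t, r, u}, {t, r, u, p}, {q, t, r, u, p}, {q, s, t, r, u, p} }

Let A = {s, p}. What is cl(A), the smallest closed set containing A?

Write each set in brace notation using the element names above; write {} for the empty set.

cl via duality: int({q, t, r, u}) = {q, t, r, u}, so X∖{q, t, r, u} = {s, p}

{s, p}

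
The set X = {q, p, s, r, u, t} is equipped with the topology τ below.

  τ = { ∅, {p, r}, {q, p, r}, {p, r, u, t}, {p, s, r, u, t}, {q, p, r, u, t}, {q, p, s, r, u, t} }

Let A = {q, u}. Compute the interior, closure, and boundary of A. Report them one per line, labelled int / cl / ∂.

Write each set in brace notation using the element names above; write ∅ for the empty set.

int(A) = ∅
cl(A)  = {q, s, u, t}
∂A     = {q, s, u, t}

U open, U⊆A: ∅. int(A) = ⋃ = ∅
X∖A={p, s, r, t}, int(X∖A)={p, r}, hence cl(A)={q, s, u, t}
∂A: remove int from cl → {q, s, u, t}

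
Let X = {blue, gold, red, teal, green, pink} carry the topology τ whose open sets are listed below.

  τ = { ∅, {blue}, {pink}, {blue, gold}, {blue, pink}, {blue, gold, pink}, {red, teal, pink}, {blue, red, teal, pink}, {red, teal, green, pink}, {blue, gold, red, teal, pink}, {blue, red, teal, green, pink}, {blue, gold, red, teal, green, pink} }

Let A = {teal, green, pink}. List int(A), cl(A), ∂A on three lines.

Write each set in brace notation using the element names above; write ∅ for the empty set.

int(A) = {pink}
cl(A)  = {red, teal, green, pink}
∂A     = {red, teal, green}

open subsets of A: ∅, {pink}; so int(A) = {pink}
closure: X∖int(X∖A) = X∖{blue, gold} = {red, teal, green, pink}
∂A = {red, teal, green, pink} minus {pink} = {red, teal, green}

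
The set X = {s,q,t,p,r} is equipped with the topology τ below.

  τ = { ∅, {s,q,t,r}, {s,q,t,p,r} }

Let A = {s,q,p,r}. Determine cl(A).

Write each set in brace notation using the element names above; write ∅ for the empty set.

{s,q,t,p,r}

cl via duality: int({t}) = ∅, so X∖∅ = {s,q,t,p,r}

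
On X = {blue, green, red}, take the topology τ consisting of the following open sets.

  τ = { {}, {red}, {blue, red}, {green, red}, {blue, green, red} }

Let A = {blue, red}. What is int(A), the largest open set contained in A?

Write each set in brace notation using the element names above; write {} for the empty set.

{blue, red}

opens ⊆ A: {}, {red}, {blue, red}; union → int = {blue, red}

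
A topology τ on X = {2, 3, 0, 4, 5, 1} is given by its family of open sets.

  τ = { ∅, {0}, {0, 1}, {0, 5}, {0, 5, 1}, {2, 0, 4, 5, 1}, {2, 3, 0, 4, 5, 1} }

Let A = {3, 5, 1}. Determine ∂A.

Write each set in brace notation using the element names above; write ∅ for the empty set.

{2, 3, 4, 5, 1}

U open, U⊆A: ∅. int(A) = ⋃ = ∅
X∖A={2, 0, 4}, int(X∖A)={0}, hence cl(A)={2, 3, 4, 5, 1}
∂A: remove int from cl → {2, 3, 4, 5, 1}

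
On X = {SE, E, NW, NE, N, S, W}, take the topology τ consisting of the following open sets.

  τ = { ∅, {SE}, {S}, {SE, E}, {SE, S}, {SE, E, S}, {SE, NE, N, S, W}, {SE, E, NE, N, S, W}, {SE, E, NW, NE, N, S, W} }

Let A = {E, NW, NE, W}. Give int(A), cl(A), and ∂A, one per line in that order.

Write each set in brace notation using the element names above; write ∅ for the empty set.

int(A) = ∅
cl(A)  = {E, NW, NE, N, W}
∂A     = {E, NW, NE, N, W}

interior: largest open inside A is ∅ (from ∅)
cl via duality: int({SE, N, S}) = {SE, S}, so X∖{SE, S} = {E, NW, NE, N, W}
cl∖int = {E, NW, NE, N, W}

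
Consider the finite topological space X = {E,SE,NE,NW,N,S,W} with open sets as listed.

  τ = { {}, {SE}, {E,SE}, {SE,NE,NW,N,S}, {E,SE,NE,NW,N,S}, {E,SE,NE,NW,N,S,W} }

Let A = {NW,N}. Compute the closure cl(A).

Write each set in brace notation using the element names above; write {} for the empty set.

X∖A={E,SE,NE,S,W}, int(X∖A)={E,SE}, hence cl(A)={NE,NW,N,S,W}

{NE,NW,N,S,W}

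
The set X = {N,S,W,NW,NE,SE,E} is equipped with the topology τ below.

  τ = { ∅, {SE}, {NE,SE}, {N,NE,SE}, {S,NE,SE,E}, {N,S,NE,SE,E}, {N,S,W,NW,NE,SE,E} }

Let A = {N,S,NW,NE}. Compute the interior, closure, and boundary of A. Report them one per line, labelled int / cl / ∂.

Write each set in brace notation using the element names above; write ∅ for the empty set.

interior: largest open inside A is ∅ (from ∅)
cl via duality: int({W,SE,E}) = {SE}, so X∖{SE} = {N,S,W,NW,NE,E}
cl∖int = {N,S,W,NW,NE,E}

int(A) = ∅
cl(A)  = {N,S,W,NW,NE,E}
∂A     = {N,S,W,NW,NE,E}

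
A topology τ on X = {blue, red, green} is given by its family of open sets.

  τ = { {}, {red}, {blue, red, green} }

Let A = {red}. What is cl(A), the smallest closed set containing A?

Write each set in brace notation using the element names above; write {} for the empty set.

complement {blue, green}; its interior {}; cl(A) = X∖{} = {blue, red, green}

{blue, red, green}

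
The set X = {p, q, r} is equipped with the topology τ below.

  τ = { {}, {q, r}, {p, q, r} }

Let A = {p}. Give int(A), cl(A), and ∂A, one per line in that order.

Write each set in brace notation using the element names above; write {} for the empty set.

int(A) = {}
cl(A)  = {p}
∂A     = {p}

interior: largest open inside A is {} (from {})
cl via duality: int({q, r}) = {q, r}, so X∖{q, r} = {p}
cl∖int = {p}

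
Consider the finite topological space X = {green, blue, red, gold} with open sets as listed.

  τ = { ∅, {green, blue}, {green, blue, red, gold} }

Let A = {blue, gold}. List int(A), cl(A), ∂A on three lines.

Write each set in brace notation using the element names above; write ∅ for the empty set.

open subsets of A: ∅; so int(A) = ∅
closure: X∖int(X∖A) = X∖∅ = {green, blue, red, gold}
∂A = {green, blue, red, gold} minus ∅ = {green, blue, red, gold}

int(A) = ∅
cl(A)  = {green, blue, red, gold}
∂A     = {green, blue, red, gold}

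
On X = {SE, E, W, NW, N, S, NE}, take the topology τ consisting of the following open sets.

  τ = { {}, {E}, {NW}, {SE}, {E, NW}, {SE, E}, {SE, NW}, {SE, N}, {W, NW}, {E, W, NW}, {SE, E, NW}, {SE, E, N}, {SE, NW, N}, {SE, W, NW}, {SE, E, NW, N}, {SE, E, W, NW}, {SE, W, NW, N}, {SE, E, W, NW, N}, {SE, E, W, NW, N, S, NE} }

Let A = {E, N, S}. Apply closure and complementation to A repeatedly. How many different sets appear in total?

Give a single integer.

8

complement {SE, W, NW, NE}; its interior {SE, W, NW}; cl(A) = X∖{SE, W, NW} = {E, N, S, NE}
With k = closure, c = complement:
  1. A     = {E, N, S}
  2. kA    = {E, N, S, NE}
  3. cA    = {SE, W, NW, NE}
  4. ckA   = {SE, W, NW}
  5. kcA   = {SE, W, NW, N, S, NE}
  6. ckcA  = {E}
  7. kckcA = {E, S, NE}
  8. ckckcA = {SE, W, NW, N}
k, c of each give nothing new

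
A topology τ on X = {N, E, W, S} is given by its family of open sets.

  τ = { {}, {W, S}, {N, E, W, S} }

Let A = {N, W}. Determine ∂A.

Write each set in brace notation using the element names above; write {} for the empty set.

{N, E, W, S}

opens ⊆ A: {}; union → int = {}
complement {E, S}; its interior {}; cl(A) = X∖{} = {N, E, W, S}
boundary = {N, E, W, S} ∖ {} = {N, E, W, S}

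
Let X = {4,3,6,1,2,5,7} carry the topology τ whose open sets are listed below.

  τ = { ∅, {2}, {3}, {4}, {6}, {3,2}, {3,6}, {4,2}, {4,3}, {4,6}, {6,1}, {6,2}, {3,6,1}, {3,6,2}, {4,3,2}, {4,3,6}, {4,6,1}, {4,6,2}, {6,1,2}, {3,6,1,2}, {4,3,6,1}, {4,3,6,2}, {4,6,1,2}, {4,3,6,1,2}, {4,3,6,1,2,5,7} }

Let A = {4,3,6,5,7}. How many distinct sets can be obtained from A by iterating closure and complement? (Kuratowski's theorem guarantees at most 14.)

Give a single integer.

closure: X∖int(X∖A) = X∖{2} = {4,3,6,1,5,7}
Let k=closure and c=complement:
  1. A     = {4,3,6,5,7}
  2. kA    = {4,3,6,1,5,7}
  3. cA    = {1,2}
  4. ckA   = {2}
  5. kcA   = {1,2,5,7}
  6. kckA  = {2,5,7}
  7. ckcA  = {4,3,6}
  8. ckckA = {4,3,6,1}
— saturated at 8

8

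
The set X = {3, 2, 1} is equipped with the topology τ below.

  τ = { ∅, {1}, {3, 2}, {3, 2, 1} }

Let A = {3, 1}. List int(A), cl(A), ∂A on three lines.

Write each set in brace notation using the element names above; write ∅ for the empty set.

int(A) = {1}
cl(A)  = {3, 2, 1}
∂A     = {3, 2}

interior: largest open inside A is {1} (from ∅, {1})
cl via duality: int({2}) = ∅, so X∖∅ = {3, 2, 1}
cl∖int = {3, 2}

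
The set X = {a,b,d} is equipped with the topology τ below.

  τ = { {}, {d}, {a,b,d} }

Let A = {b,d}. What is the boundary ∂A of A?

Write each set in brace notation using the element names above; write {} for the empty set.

{a,b}

U open, U⊆A: {}, {d}. int(A) = ⋃ = {d}
X∖A={a}, int(X∖A)={}, hence cl(A)={a,b,d}
∂A: remove int from cl → {a,b}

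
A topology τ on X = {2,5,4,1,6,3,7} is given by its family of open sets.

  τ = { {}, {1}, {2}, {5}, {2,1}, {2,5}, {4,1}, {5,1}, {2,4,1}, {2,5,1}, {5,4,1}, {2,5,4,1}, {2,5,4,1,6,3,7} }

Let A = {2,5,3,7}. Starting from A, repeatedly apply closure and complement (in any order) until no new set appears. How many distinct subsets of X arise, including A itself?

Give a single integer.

complement {4,1,6}; its interior {4,1}; cl(A) = X∖{4,1} = {2,5,6,3,7}
With k = closure, c = complement:
  1. A     = {2,5,3,7}
  2. kA    = {2,5,6,3,7}
  3. cA    = {4,1,6}
  4. ckA   = {4,1}
  5. kcA   = {4,1,6,3,7}
  6. ckcA  = {2,5}
k, c of each give nothing new

6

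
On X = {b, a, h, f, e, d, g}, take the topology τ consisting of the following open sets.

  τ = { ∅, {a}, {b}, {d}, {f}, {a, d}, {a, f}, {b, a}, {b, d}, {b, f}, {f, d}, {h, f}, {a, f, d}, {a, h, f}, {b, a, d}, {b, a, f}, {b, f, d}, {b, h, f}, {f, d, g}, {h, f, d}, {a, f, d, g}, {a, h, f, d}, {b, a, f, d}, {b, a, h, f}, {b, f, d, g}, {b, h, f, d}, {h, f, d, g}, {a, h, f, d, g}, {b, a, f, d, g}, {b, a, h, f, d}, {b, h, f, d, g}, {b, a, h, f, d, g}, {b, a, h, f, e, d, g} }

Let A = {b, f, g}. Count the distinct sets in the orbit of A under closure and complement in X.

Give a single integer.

cl via duality: int({a, h, e, d}) = {a, d}, so X∖{a, d} = {b, h, f, e, g}
Write k for closure, c for complement:
  1. A     = {b, f, g}
  2. kA    = {b, h, f, e, g}
  3. cA    = {a, h, e, d}
  4. ckA   = {a, d}
  5. kcA   = {a, h, e, d, g}
  6. kckA  = {a, e, d, g}
  7. ckcA  = {b, f}
  8. ckckA = {b, h, f}
applying k or c yields no new set

8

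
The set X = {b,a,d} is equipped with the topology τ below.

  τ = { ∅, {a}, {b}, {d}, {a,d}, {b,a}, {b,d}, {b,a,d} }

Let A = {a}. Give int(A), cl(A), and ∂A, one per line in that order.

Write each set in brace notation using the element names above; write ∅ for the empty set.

int(A) = {a}
cl(A)  = {a}
∂A     = ∅

interior: largest open inside A is {a} (from ∅, {a})
cl via duality: int({b,d}) = {b,d}, so X∖{b,d} = {a}
cl∖int = ∅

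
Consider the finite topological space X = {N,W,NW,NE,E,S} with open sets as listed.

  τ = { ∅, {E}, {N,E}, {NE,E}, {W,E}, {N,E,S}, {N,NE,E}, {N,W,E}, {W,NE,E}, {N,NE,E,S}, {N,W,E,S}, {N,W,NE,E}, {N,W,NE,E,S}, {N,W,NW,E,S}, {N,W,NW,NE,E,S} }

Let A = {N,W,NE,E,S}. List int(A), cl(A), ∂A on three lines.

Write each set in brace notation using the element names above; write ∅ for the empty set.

interior: largest open inside A is {N,W,NE,E,S} (from ∅, {E}, {N,E}, {NE,E}, {W,E}, {W,NE,E}, {N,E,S}, {N,W,E}, {N,NE,E}, {N,NE,E,S}, {N,W,E,S}, {N,W,NE,E}, {N,W,NE,E,S})
cl via duality: int({NW}) = ∅, so X∖∅ = {N,W,NW,NE,E,S}
cl∖int = {NW}

int(A) = {N,W,NE,E,S}
cl(A)  = {N,W,NW,NE,E,S}
∂A     = {NW}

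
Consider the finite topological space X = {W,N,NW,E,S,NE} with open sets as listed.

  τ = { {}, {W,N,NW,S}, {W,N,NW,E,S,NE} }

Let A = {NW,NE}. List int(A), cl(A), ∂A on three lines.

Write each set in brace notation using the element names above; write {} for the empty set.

int(A) = {}
cl(A)  = {W,N,NW,E,S,NE}
∂A     = {W,N,NW,E,S,NE}

open subsets of A: {}; so int(A) = {}
closure: X∖int(X∖A) = X∖{} = {W,N,NW,E,S,NE}
∂A = {W,N,NW,E,S,NE} minus {} = {W,N,NW,E,S,NE}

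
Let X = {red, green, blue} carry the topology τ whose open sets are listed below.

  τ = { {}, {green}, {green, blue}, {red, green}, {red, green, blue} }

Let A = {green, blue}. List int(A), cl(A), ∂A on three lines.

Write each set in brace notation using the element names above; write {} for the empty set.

U open, U⊆A: {}, {green}, {green, blue}. int(A) = ⋃ = {green, blue}
X∖A={red}, int(X∖A)={}, hence cl(A)={red, green, blue}
∂A: remove int from cl → {red}

int(A) = {green, blue}
cl(A)  = {red, green, blue}
∂A     = {red}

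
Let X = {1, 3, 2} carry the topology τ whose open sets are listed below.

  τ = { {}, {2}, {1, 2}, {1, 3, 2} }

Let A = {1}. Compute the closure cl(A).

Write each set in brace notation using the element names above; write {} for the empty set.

complement {3, 2}; its interior {2}; cl(A) = X∖{2} = {1, 3}

{1, 3}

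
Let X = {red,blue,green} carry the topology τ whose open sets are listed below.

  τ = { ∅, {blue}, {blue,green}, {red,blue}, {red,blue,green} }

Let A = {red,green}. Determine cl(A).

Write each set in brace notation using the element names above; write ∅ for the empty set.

{red,green}

complement {blue}; its interior {blue}; cl(A) = X∖{blue} = {red,green}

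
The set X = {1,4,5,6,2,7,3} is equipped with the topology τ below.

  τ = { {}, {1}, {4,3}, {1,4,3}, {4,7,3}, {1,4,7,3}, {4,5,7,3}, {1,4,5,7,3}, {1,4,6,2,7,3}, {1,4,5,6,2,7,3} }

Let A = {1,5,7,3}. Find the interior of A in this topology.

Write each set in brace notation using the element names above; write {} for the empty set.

{1}

U open, U⊆A: {}, {1}. int(A) = ⋃ = {1}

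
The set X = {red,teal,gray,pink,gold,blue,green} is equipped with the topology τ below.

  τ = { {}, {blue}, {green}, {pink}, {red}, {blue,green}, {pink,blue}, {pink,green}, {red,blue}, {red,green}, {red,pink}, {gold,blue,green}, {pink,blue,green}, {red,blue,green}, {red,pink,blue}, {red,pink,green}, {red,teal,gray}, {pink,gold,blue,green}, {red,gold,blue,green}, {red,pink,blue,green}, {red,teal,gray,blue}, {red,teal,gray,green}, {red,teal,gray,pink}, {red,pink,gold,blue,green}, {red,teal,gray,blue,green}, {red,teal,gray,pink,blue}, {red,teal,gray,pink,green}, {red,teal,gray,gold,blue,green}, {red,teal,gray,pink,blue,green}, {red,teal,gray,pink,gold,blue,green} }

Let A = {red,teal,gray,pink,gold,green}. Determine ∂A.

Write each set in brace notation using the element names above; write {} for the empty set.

{gold}

U open, U⊆A: {}, {pink}, {green}, {red}, {red,pink}, {pink,green}, {red,green}, {red,pink,green}, {red,teal,gray}, {red,teal,gray,green}, {red,teal,gray,pink}, {red,teal,gray,pink,green}. int(A) = ⋃ = {red,teal,gray,pink,green}
X∖A={blue}, int(X∖A)={blue}, hence cl(A)={red,teal,gray,pink,gold,green}
∂A: remove int from cl → {gold}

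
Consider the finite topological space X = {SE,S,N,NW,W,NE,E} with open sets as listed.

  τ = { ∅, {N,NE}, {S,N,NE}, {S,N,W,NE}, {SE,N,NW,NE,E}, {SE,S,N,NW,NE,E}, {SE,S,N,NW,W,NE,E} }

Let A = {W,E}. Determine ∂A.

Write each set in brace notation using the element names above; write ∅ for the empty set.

{SE,NW,W,E}

opens ⊆ A: ∅; union → int = ∅
complement {SE,S,N,NW,NE}; its interior {S,N,NE}; cl(A) = X∖{S,N,NE} = {SE,NW,W,E}
boundary = {SE,NW,W,E} ∖ ∅ = {SE,NW,W,E}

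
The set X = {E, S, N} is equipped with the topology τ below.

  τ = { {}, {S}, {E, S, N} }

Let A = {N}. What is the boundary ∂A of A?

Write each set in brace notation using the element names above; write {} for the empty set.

{E, N}

open subsets of A: {}; so int(A) = {}
closure: X∖int(X∖A) = X∖{S} = {E, N}
∂A = {E, N} minus {} = {E, N}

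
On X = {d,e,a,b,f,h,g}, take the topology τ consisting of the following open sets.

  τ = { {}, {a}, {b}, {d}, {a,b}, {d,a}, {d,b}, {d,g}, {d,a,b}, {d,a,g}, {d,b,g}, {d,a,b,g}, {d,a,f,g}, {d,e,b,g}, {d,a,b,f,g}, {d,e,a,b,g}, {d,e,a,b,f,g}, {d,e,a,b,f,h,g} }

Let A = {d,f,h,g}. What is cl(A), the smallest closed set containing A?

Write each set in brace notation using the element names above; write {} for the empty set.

{d,e,f,h,g}

complement {e,a,b}; its interior {a,b}; cl(A) = X∖{a,b} = {d,e,f,h,g}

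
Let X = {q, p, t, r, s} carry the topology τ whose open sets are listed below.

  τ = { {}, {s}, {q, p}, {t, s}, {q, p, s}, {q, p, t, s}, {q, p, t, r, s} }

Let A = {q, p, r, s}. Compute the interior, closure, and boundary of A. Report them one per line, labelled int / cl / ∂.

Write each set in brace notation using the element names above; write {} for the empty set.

int(A) = {q, p, s}
cl(A)  = {q, p, t, r, s}
∂A     = {t, r}

interior: largest open inside A is {q, p, s} (from {}, {s}, {q, p}, {q, p, s})
cl via duality: int({t}) = {}, so X∖{} = {q, p, t, r, s}
cl∖int = {t, r}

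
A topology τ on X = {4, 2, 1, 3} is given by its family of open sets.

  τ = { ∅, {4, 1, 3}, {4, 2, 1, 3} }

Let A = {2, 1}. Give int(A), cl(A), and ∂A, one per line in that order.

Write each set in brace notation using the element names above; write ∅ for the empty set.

int(A) = ∅
cl(A)  = {4, 2, 1, 3}
∂A     = {4, 2, 1, 3}

open subsets of A: ∅; so int(A) = ∅
closure: X∖int(X∖A) = X∖∅ = {4, 2, 1, 3}
∂A = {4, 2, 1, 3} minus ∅ = {4, 2, 1, 3}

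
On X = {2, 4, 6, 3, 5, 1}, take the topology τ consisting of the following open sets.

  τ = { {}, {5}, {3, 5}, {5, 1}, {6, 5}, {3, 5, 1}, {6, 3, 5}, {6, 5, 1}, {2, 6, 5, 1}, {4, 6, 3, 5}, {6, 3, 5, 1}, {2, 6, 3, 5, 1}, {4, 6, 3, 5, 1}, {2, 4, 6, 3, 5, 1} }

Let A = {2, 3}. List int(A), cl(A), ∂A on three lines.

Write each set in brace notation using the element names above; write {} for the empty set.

int(A) = {}
cl(A)  = {2, 4, 3}
∂A     = {2, 4, 3}

opens ⊆ A: {}; union → int = {}
complement {4, 6, 5, 1}; its interior {6, 5, 1}; cl(A) = X∖{6, 5, 1} = {2, 4, 3}
boundary = {2, 4, 3} ∖ {} = {2, 4, 3}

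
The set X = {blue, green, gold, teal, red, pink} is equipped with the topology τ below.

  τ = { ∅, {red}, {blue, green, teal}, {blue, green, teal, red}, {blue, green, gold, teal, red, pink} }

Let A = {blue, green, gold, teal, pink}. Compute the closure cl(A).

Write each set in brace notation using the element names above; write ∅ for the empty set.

{blue, green, gold, teal, pink}

closure: X∖int(X∖A) = X∖{red} = {blue, green, gold, teal, pink}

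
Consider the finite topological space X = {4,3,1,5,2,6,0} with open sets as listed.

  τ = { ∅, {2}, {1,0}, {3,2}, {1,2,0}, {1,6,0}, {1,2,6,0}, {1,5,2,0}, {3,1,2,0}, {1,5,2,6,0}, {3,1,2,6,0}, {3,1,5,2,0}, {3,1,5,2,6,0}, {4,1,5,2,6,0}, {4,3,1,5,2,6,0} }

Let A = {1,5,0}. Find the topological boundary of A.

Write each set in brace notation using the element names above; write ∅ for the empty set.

{4,5,6}

open subsets of A: ∅, {1,0}; so int(A) = {1,0}
closure: X∖int(X∖A) = X∖{3,2} = {4,1,5,6,0}
∂A = {4,1,5,6,0} minus {1,0} = {4,5,6}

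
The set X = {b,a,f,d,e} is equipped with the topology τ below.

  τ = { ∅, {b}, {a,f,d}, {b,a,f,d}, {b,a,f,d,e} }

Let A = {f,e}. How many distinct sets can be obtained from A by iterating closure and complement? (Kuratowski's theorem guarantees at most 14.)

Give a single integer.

cl via duality: int({b,a,d}) = {b}, so X∖{b} = {a,f,d,e}
Write k for closure, c for complement:
  1. A     = {f,e}
  2. kA    = {a,f,d,e}
  3. cA    = {b,a,d}
  4. ckA   = {b}
  5. kcA   = {b,a,f,d,e}
  6. kckA  = {b,e}
  7. ckcA  = ∅
  8. ckckA = {a,f,d}
applying k or c yields no new set

8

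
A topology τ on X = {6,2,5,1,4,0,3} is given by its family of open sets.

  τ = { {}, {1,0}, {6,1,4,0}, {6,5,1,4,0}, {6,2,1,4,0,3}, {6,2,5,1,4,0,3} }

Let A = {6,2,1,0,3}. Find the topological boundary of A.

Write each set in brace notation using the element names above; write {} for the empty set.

{6,2,5,4,3}

U open, U⊆A: {}, {1,0}. int(A) = ⋃ = {1,0}
X∖A={5,4}, int(X∖A)={}, hence cl(A)={6,2,5,1,4,0,3}
∂A: remove int from cl → {6,2,5,4,3}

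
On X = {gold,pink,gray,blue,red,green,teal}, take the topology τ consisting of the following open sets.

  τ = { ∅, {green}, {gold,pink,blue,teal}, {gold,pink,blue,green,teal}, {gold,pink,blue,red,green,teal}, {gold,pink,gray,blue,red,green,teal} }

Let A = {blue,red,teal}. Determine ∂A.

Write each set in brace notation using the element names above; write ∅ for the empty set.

{gold,pink,gray,blue,red,teal}

opens ⊆ A: ∅; union → int = ∅
complement {gold,pink,gray,green}; its interior {green}; cl(A) = X∖{green} = {gold,pink,gray,blue,red,teal}
boundary = {gold,pink,gray,blue,red,teal} ∖ ∅ = {gold,pink,gray,blue,red,teal}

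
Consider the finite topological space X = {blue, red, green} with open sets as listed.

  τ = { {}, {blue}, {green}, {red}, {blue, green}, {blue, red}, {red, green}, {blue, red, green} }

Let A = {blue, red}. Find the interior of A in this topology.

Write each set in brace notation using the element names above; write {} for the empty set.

interior: largest open inside A is {blue, red} (from {}, {red}, {blue}, {blue, red})

{blue, red}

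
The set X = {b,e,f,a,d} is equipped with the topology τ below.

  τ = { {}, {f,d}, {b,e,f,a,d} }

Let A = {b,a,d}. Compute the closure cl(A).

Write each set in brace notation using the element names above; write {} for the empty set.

X∖A={e,f}, int(X∖A)={}, hence cl(A)={b,e,f,a,d}

{b,e,f,a,d}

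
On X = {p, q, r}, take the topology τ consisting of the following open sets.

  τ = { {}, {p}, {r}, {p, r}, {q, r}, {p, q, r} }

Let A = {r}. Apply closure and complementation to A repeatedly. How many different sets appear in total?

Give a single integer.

X∖A={p, q}, int(X∖A)={p}, hence cl(A)={q, r}
Orbit (k=closure, c=complement):
  1. A     = {r}
  2. kA    = {q, r}
  3. cA    = {p, q}
  4. ckA   = {p}
(closed under both — stop)

4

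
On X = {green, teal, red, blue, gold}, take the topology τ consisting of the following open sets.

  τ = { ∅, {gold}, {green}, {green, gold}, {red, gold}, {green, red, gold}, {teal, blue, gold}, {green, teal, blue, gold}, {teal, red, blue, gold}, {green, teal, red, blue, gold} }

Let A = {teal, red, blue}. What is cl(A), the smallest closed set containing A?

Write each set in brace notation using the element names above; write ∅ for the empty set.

X∖A={green, gold}, int(X∖A)={green, gold}, hence cl(A)={teal, red, blue}

{teal, red, blue}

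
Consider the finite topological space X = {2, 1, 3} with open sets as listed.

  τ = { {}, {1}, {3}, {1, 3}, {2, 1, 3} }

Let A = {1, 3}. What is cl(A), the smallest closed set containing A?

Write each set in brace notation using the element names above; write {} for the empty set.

{2, 1, 3}

X∖A={2}, int(X∖A)={}, hence cl(A)={2, 1, 3}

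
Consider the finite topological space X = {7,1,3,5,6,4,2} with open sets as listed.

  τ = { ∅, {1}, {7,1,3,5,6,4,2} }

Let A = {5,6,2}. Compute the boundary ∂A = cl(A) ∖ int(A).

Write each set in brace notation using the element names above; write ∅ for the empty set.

open subsets of A: ∅; so int(A) = ∅
closure: X∖int(X∖A) = X∖{1} = {7,3,5,6,4,2}
∂A = {7,3,5,6,4,2} minus ∅ = {7,3,5,6,4,2}

{7,3,5,6,4,2}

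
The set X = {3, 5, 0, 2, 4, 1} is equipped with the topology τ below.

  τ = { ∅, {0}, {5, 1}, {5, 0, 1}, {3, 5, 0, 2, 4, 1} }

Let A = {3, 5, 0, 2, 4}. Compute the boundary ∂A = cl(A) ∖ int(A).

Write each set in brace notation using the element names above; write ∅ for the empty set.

open subsets of A: ∅, {0}; so int(A) = {0}
closure: X∖int(X∖A) = X∖∅ = {3, 5, 0, 2, 4, 1}
∂A = {3, 5, 0, 2, 4, 1} minus {0} = {3, 5, 2, 4, 1}

{3, 5, 2, 4, 1}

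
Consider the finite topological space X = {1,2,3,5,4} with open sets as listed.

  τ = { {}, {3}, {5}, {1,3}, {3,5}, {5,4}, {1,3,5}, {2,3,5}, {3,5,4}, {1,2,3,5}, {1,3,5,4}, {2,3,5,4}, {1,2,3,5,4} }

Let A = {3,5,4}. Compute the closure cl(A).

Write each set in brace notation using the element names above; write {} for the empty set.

{1,2,3,5,4}

complement {1,2}; its interior {}; cl(A) = X∖{} = {1,2,3,5,4}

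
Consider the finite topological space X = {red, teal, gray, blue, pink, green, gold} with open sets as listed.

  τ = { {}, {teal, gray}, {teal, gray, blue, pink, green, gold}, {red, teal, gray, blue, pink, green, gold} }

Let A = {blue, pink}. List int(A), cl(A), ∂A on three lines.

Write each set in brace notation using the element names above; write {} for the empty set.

int(A) = {}
cl(A)  = {red, blue, pink, green, gold}
∂A     = {red, blue, pink, green, gold}

open subsets of A: {}; so int(A) = {}
closure: X∖int(X∖A) = X∖{teal, gray} = {red, blue, pink, green, gold}
∂A = {red, blue, pink, green, gold} minus {} = {red, blue, pink, green, gold}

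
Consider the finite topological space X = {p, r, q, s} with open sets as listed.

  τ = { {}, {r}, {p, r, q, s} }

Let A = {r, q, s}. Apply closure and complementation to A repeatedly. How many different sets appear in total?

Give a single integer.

X∖A={p}, int(X∖A)={}, hence cl(A)={p, r, q, s}
Orbit (k=closure, c=complement):
  1. A     = {r, q, s}
  2. kA    = {p, r, q, s}
  3. cA    = {p}
  4. ckA   = {}
  5. kcA   = {p, q, s}
  6. ckcA  = {r}
(closed under both — stop)

6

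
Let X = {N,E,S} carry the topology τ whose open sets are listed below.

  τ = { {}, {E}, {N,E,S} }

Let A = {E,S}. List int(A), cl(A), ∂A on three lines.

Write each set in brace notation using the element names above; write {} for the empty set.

int(A) = {E}
cl(A)  = {N,E,S}
∂A     = {N,S}

interior: largest open inside A is {E} (from {}, {E})
cl via duality: int({N}) = {}, so X∖{} = {N,E,S}
cl∖int = {N,S}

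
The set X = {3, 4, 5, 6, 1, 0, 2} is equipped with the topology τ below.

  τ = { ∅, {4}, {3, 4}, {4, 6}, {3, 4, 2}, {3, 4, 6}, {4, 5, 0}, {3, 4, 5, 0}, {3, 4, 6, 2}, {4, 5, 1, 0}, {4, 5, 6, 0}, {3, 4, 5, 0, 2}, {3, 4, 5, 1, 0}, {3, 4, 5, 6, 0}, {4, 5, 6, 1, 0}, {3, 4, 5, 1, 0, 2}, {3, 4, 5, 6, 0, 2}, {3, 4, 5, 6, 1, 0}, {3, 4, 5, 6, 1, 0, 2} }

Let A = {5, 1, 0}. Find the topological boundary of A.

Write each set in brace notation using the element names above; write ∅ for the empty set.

open subsets of A: ∅; so int(A) = ∅
closure: X∖int(X∖A) = X∖{3, 4, 6, 2} = {5, 1, 0}
∂A = {5, 1, 0} minus ∅ = {5, 1, 0}

{5, 1, 0}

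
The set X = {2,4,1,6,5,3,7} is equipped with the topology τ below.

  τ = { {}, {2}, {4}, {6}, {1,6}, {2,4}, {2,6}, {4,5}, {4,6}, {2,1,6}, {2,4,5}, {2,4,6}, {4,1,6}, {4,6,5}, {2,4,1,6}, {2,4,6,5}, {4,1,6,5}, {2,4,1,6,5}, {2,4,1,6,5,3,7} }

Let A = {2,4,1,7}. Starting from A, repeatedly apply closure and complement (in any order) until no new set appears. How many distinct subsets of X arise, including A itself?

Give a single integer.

cl via duality: int({6,5,3}) = {6}, so X∖{6} = {2,4,1,5,3,7}
Write k for closure, c for complement:
  1. A     = {2,4,1,7}
  2. kA    = {2,4,1,5,3,7}
  3. cA    = {6,5,3}
  4. ckA   = {6}
  5. kcA   = {1,6,5,3,7}
  6. kckA  = {1,6,3,7}
  7. ckcA  = {2,4}
  8. ckckA = {2,4,5}
  9. kckcA = {2,4,5,3,7}
  10. ckckcA = {1,6}
applying k or c yields no new set

10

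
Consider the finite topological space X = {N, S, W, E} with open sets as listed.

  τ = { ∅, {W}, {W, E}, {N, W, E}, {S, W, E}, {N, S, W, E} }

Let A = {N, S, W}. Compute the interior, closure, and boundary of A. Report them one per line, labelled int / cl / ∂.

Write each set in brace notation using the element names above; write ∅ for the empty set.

opens ⊆ A: ∅, {W}; union → int = {W}
complement {E}; its interior ∅; cl(A) = X∖∅ = {N, S, W, E}
boundary = {N, S, W, E} ∖ {W} = {N, S, E}

int(A) = {W}
cl(A)  = {N, S, W, E}
∂A     = {N, S, E}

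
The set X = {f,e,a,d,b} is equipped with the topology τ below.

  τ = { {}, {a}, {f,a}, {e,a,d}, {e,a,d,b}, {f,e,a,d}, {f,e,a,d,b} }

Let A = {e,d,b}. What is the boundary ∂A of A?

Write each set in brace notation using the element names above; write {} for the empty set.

opens ⊆ A: {}; union → int = {}
complement {f,a}; its interior {f,a}; cl(A) = X∖{f,a} = {e,d,b}
boundary = {e,d,b} ∖ {} = {e,d,b}

{e,d,b}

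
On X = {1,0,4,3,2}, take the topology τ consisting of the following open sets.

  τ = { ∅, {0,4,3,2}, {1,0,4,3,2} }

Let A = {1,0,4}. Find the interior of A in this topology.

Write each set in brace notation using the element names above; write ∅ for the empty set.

opens ⊆ A: ∅; union → int = ∅

∅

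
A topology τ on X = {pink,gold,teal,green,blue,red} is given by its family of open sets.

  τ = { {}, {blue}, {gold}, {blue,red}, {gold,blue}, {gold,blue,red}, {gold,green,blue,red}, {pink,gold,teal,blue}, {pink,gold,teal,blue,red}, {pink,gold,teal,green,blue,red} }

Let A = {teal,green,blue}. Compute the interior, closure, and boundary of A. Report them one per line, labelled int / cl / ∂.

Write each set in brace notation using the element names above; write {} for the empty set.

interior: largest open inside A is {blue} (from {}, {blue})
cl via duality: int({pink,gold,red}) = {gold}, so X∖{gold} = {pink,teal,green,blue,red}
cl∖int = {pink,teal,green,red}

int(A) = {blue}
cl(A)  = {pink,teal,green,blue,red}
∂A     = {pink,teal,green,red}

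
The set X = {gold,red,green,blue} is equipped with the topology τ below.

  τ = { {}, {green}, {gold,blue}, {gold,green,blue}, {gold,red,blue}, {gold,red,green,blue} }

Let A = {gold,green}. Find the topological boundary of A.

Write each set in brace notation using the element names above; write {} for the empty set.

open subsets of A: {}, {green}; so int(A) = {green}
closure: X∖int(X∖A) = X∖{} = {gold,red,green,blue}
∂A = {gold,red,green,blue} minus {green} = {gold,red,blue}

{gold,red,blue}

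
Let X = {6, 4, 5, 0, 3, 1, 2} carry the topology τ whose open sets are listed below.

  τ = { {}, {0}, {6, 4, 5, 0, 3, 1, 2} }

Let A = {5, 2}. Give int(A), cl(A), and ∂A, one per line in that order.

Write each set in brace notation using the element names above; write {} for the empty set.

U open, U⊆A: {}. int(A) = ⋃ = {}
X∖A={6, 4, 0, 3, 1}, int(X∖A)={0}, hence cl(A)={6, 4, 5, 3, 1, 2}
∂A: remove int from cl → {6, 4, 5, 3, 1, 2}

int(A) = {}
cl(A)  = {6, 4, 5, 3, 1, 2}
∂A     = {6, 4, 5, 3, 1, 2}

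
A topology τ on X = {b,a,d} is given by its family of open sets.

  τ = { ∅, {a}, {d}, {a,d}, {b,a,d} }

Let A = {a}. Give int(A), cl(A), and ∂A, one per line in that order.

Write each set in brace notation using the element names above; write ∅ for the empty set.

opens ⊆ A: ∅, {a}; union → int = {a}
complement {b,d}; its interior {d}; cl(A) = X∖{d} = {b,a}
boundary = {b,a} ∖ {a} = {b}

int(A) = {a}
cl(A)  = {b,a}
∂A     = {b}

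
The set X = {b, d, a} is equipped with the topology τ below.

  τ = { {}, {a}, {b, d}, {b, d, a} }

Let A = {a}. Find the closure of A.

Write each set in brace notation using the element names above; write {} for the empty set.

{a}

X∖A={b, d}, int(X∖A)={b, d}, hence cl(A)={a}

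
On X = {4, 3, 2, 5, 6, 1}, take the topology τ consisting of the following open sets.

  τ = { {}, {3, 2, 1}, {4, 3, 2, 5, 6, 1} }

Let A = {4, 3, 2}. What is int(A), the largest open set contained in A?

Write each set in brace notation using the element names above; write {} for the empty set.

interior: largest open inside A is {} (from {})

{}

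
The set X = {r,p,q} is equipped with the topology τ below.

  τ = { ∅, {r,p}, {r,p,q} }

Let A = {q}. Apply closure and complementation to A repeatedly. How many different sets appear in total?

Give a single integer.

4

cl via duality: int({r,p}) = {r,p}, so X∖{r,p} = {q}
Write k for closure, c for complement:
  1. A     = {q}
  2. cA    = {r,p}
  3. kcA   = {r,p,q}
  4. ckcA  = ∅
applying k or c yields no new set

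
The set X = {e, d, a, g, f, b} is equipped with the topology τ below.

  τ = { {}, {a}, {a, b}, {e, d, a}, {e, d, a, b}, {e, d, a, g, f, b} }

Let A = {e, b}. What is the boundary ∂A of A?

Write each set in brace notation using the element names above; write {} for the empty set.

{e, d, g, f, b}

interior: largest open inside A is {} (from {})
cl via duality: int({d, a, g, f}) = {a}, so X∖{a} = {e, d, g, f, b}
cl∖int = {e, d, g, f, b}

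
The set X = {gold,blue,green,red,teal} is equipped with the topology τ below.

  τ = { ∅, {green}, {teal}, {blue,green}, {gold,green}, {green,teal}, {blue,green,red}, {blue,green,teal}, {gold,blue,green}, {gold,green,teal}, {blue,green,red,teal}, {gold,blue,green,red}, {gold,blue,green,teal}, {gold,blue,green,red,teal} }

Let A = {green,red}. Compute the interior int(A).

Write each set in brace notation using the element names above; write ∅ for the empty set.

opens ⊆ A: ∅, {green}; union → int = {green}

{green}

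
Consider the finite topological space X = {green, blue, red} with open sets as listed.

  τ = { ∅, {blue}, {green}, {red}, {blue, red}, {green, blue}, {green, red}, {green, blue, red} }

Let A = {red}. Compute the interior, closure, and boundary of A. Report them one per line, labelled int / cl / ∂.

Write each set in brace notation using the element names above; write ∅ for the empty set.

int(A) = {red}
cl(A)  = {red}
∂A     = ∅

U open, U⊆A: ∅, {red}. int(A) = ⋃ = {red}
X∖A={green, blue}, int(X∖A)={green, blue}, hence cl(A)={red}
∂A: remove int from cl → ∅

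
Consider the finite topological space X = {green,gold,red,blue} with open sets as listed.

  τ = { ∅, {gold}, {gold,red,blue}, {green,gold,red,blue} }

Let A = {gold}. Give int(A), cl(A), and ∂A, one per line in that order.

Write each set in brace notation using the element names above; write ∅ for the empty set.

int(A) = {gold}
cl(A)  = {green,gold,red,blue}
∂A     = {green,red,blue}

open subsets of A: ∅, {gold}; so int(A) = {gold}
closure: X∖int(X∖A) = X∖∅ = {green,gold,red,blue}
∂A = {green,gold,red,blue} minus {gold} = {green,red,blue}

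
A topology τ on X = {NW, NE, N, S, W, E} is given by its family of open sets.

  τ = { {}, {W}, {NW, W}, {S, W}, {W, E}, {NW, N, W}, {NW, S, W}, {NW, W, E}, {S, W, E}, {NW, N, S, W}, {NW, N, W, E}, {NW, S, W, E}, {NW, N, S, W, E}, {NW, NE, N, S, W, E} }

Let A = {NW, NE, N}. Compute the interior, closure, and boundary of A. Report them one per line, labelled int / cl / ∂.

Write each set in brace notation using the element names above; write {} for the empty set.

open subsets of A: {}; so int(A) = {}
closure: X∖int(X∖A) = X∖{S, W, E} = {NW, NE, N}
∂A = {NW, NE, N} minus {} = {NW, NE, N}

int(A) = {}
cl(A)  = {NW, NE, N}
∂A     = {NW, NE, N}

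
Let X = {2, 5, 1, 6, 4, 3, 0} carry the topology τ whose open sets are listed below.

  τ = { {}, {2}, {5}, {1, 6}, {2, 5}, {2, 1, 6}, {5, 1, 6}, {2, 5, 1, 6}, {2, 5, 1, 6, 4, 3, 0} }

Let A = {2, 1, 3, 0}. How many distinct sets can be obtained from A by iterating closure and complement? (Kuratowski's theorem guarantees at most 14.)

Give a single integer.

closure: X∖int(X∖A) = X∖{5} = {2, 1, 6, 4, 3, 0}
Let k=closure and c=complement:
  1. A     = {2, 1, 3, 0}
  2. kA    = {2, 1, 6, 4, 3, 0}
  3. cA    = {5, 6, 4}
  4. ckA   = {5}
  5. kcA   = {5, 1, 6, 4, 3, 0}
  6. kckA  = {5, 4, 3, 0}
  7. ckcA  = {2}
  8. ckckA = {2, 1, 6}
  9. kckcA = {2, 4, 3, 0}
  10. ckckcA = {5, 1, 6}
— saturated at 10

10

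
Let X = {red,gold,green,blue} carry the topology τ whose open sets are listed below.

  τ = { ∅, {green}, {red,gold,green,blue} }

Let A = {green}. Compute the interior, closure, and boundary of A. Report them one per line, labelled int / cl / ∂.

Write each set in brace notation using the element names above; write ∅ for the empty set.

opens ⊆ A: ∅, {green}; union → int = {green}
complement {red,gold,blue}; its interior ∅; cl(A) = X∖∅ = {red,gold,green,blue}
boundary = {red,gold,green,blue} ∖ {green} = {red,gold,blue}

int(A) = {green}
cl(A)  = {red,gold,green,blue}
∂A     = {red,gold,blue}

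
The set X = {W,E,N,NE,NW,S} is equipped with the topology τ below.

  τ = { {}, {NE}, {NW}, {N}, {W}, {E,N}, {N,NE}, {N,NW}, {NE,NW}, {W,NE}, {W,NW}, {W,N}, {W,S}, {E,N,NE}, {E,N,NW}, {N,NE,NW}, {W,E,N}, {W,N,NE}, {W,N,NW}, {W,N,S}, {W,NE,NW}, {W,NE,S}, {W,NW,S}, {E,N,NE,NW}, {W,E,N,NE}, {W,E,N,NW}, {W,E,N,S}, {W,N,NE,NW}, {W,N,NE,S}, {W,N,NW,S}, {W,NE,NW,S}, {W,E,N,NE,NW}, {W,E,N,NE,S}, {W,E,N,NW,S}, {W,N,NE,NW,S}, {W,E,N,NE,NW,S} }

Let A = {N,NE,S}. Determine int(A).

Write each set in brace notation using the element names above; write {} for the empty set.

U open, U⊆A: {}, {N}, {NE}, {N,NE}. int(A) = ⋃ = {N,NE}

{N,NE}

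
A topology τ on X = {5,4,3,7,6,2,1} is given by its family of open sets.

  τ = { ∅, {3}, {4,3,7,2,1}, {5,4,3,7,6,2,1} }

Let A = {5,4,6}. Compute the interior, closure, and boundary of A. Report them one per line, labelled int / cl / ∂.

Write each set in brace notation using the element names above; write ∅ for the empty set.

U open, U⊆A: ∅. int(A) = ⋃ = ∅
X∖A={3,7,2,1}, int(X∖A)={3}, hence cl(A)={5,4,7,6,2,1}
∂A: remove int from cl → {5,4,7,6,2,1}

int(A) = ∅
cl(A)  = {5,4,7,6,2,1}
∂A     = {5,4,7,6,2,1}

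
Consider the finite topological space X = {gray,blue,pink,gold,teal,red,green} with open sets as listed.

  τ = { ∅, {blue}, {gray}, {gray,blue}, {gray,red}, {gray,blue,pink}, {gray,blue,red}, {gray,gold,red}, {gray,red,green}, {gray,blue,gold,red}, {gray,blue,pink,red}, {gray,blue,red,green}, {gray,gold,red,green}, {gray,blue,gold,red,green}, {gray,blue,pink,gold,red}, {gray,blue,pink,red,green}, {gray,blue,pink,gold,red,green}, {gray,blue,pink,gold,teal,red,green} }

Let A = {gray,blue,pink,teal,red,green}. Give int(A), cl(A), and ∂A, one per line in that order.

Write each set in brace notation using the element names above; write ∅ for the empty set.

int(A) = {gray,blue,pink,red,green}
cl(A)  = {gray,blue,pink,gold,teal,red,green}
∂A     = {gold,teal}

opens ⊆ A: ∅, {gray}, {blue}, {gray,blue}, {gray,red}, {gray,blue,red}, {gray,blue,pink}, {gray,red,green}, {gray,blue,pink,red}, {gray,blue,red,green}, {gray,blue,pink,red,green}; union → int = {gray,blue,pink,red,green}
complement {gold}; its interior ∅; cl(A) = X∖∅ = {gray,blue,pink,gold,teal,red,green}
boundary = {gray,blue,pink,gold,teal,red,green} ∖ {gray,blue,pink,red,green} = {gold,teal}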